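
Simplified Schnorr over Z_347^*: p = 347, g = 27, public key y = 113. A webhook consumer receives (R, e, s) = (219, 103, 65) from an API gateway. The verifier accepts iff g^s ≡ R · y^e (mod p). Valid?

yes

g^s mod p:
27^2 = 729 ≡ 35
27^4 ≡ 35^2 = 1225 ≡ 184
27^8 ≡ 184^2 = 33856 ≡ 197
27^16 ≡ 197^2 = 38809 ≡ 292
27^32 ≡ 292^2 = 85264 ≡ 249
27^64 ≡ 249^2 = 62001 ≡ 235
65 = 64 + 1, so 27^65 ≡ 235·27 ≡ 99 (mod 347)
R · y^e mod p:
113^2 = 12769 ≡ 277
113^4 ≡ 277^2 = 76729 ≡ 42
113^8 ≡ 42^2 = 1764 ≡ 29
113^16 ≡ 29^2 = 841 ≡ 147
113^32 ≡ 147^2 = 21609 ≡ 95
113^64 ≡ 95^2 = 9025 ≡ 3
103 = 64 + 32 + 4 + 2 + 1, so 113^103 ≡ 3·95·42·277·113 ≡ 67 (mod 347)
219·67 = 14673 ≡ 99 (mod 347)
99 ≡ 99 (mod 347); signature holds.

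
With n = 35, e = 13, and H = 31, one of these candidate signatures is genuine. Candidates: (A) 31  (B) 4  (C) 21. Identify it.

A

Candidate A: Squares mod 35: 31^1≡31, 31^2≡16, 31^4≡11, 31^8≡16; 13 = 8 + 4 + 1, so 31^13 ≡ 16·11·31 ≡ 31 (mod 35)
  → matches H = 31
Candidate B: Squares mod 35: 4^1≡4, 4^2≡16, 4^4≡11, 4^8≡16; 13 = 8 + 4 + 1, so 4^13 ≡ 16·11·4 ≡ 4 (mod 35)
Candidate C: Squares mod 35: 21^1≡21, 21^2≡21, 21^4≡21, 21^8≡21; 13 = 8 + 4 + 1, so 21^13 ≡ 21·21·21 ≡ 21 (mod 35)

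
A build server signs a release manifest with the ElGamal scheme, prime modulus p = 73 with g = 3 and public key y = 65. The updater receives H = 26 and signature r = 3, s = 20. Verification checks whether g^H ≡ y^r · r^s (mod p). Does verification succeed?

Left side g^H mod p:
3^26 mod 73 = 9
Right side y^r · r^s mod p:
65^3 mod 73 = 72
3^20 mod 73 = 64
72·64 = 4608 ≡ 9 (mod 73)
9 ≡ 9 (mod 73), so the signature is genuine.

passes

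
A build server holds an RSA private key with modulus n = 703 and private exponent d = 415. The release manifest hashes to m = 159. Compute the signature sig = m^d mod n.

159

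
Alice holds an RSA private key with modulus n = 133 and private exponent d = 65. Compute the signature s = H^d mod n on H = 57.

H^65 mod 133 = 57

57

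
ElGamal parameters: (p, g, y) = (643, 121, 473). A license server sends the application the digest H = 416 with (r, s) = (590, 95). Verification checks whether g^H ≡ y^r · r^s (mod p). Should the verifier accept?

Left side g^H mod p:
Squares mod 643: 121^1≡121, 121^2≡495, 121^4≡42, 121^8≡478, 121^16≡219, 121^32≡379, 121^64≡252, 121^128≡490, 121^256≡261
416 = 256 + 128 + 32, so 121^416 ≡ 261·490·379 ≡ 327 (mod 643)
Right side y^r · r^s mod p:
Squares mod 643: 473^1≡473, 473^2≡608, 473^4≡582, 473^8≡506, 473^16≡122, 473^32≡95, 473^64≡23, 473^128≡529, 473^256≡136, 473^512≡492
590 = 512 + 64 + 8 + 4 + 2, so 473^590 ≡ 492·23·506·582·608 ≡ 587 (mod 643)
Squares mod 643: 590^1≡590, 590^2≡237, 590^4≡228, 590^8≡544, 590^16≡156, 590^32≡545, 590^64≡602
95 = 64 + 16 + 8 + 4 + 2 + 1, so 590^95 ≡ 602·156·544·228·237·590 ≡ 458 (mod 643)
587·458 = 268846 ≡ 72 (mod 643)
327 ≠ 72, so verification fails.

reject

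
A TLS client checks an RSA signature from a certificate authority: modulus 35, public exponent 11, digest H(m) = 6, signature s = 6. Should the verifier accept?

accept

Squares mod 35: s^1≡6, s^2≡1, s^4≡1, s^8≡1
11 = 8 + 2 + 1, so s^11 ≡ 1·1·6 ≡ 6 (mod 35)
6 = H(m), so the signature checks out.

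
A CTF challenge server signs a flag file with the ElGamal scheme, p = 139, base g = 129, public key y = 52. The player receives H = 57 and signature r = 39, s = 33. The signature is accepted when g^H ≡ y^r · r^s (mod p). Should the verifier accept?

reject

Left side g^H mod p:
Squares mod 139: 129^1≡129, 129^2≡100, 129^4≡131, 129^8≡64, 129^16≡65, 129^32≡55
57 = 32 + 16 + 8 + 1, so 129^57 ≡ 55·65·64·129 ≡ 79 (mod 139)
Right side y^r · r^s mod p:
Squares mod 139: 52^1≡52, 52^2≡63, 52^4≡77, 52^8≡91, 52^16≡80, 52^32≡6
39 = 32 + 4 + 2 + 1, so 52^39 ≡ 6·77·63·52 ≡ 80 (mod 139)
Squares mod 139: 39^1≡39, 39^2≡131, 39^4≡64, 39^8≡65, 39^16≡55, 39^32≡106
33 = 32 + 1, so 39^33 ≡ 106·39 ≡ 103 (mod 139)
80·103 = 8240 ≡ 39 (mod 139)
79 ≠ 39, so verification fails.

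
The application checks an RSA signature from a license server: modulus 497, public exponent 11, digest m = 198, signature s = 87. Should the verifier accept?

s^2 ≡ 87^2 = 7569 ≡ 114
s^4 ≡ 114^2 = 12996 ≡ 74
s^8 ≡ 74^2 = 5476 ≡ 9
11 = 8 + 2 + 1, so s^11 ≡ 9·114·87 ≡ 299 (mod 497)
299 ≠ 198, so verification fails.

reject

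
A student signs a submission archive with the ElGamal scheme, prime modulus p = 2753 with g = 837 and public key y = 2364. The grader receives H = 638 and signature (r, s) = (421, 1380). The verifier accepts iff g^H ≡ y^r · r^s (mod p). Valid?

Left side g^H mod p:
Squares mod 2753: 837^1≡837, 837^2≡1307, 837^4≡1389, 837^8≡2221, 837^16≡2218, 837^32≡2666, 837^64≡2063, 837^128≡2584, 837^256≡1031, 837^512≡303
638 = 512 + 64 + 32 + 16 + 8 + 4 + 2, so 837^638 ≡ 303·2063·2666·2218·2221·1389·1307 ≡ 2143 (mod 2753)
Right side y^r · r^s mod p:
Squares mod 2753: 2364^1≡2364, 2364^2≡2659, 2364^4≡577, 2364^8≡2569, 2364^16≡820, 2364^32≡668, 2364^64≡238, 2364^128≡1584, 2364^256≡1073
421 = 256 + 128 + 32 + 4 + 1, so 2364^421 ≡ 1073·1584·668·577·2364 ≡ 299 (mod 2753)
Squares mod 2753: 421^1≡421, 421^2≡1049, 421^4≡1954, 421^8≡2458, 421^16≡1682, 421^32≡1793, 421^64≡2098, 421^128≡2310, 421^256≡786, 421^512≡1124, 421^1024≡2502
1380 = 1024 + 256 + 64 + 32 + 4, so 421^1380 ≡ 2502·786·2098·1793·1954 ≡ 799 (mod 2753)
299·799 = 238901 ≡ 2143 (mod 2753)
2143 ≡ 2143 (mod 2753), so the signature is genuine.

yes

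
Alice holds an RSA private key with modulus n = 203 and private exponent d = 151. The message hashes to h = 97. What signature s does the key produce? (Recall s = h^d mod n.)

118

h^151 mod 203 = 118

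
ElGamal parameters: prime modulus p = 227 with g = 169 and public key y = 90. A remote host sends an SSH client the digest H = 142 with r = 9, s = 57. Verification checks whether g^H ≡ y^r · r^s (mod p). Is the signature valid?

Left side g^H mod p:
169^2 = 28561 ≡ 186
169^4 ≡ 186^2 = 34596 ≡ 92
169^8 ≡ 92^2 = 8464 ≡ 65
169^16 ≡ 65^2 = 4225 ≡ 139
169^32 ≡ 139^2 = 19321 ≡ 26
169^64 ≡ 26^2 = 676 ≡ 222
169^128 ≡ 222^2 = 49284 ≡ 25
142 = 128 + 8 + 4 + 2, so 169^142 ≡ 25·65·92·186 ≡ 181 (mod 227)
Right side y^r · r^s mod p:
90^2 = 8100 ≡ 155
90^4 ≡ 155^2 = 24025 ≡ 190
90^8 ≡ 190^2 = 36100 ≡ 7
9 = 8 + 1, so 90^9 ≡ 7·90 ≡ 176 (mod 227)
9^2 = 81
9^4 ≡ 81^2 = 6561 ≡ 205
9^8 ≡ 205^2 = 42025 ≡ 30
9^16 ≡ 30^2 = 900 ≡ 219
9^32 ≡ 219^2 = 47961 ≡ 64
57 = 32 + 16 + 8 + 1, so 9^57 ≡ 64·219·30·9 ≡ 3 (mod 227)
176·3 = 528 ≡ 74 (mod 227)
181 ≠ 74, so verification fails.

invalid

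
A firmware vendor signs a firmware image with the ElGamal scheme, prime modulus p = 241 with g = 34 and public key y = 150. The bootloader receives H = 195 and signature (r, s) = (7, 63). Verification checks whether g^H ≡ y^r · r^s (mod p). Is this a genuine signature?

forged

Left side g^H mod p:
34^195 mod 241 = 130
Right side y^r · r^s mod p:
150^7 mod 241 = 154
7^63 mod 241 = 220
154·220 = 33880 ≡ 140 (mod 241)
130 ≠ 140, so verification fails.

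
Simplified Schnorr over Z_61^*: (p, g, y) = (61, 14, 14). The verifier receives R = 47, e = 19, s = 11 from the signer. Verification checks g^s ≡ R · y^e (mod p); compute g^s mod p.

48

Squares mod 61: 14^1≡14, 14^2≡13, 14^4≡47, 14^8≡13
11 = 8 + 2 + 1, so 14^11 ≡ 13·13·14 ≡ 48 (mod 61)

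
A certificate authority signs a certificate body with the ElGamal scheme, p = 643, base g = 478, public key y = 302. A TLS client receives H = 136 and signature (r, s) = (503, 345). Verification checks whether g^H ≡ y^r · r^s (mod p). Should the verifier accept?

Left side g^H mod p:
Squares mod 643: 478^1≡478, 478^2≡219, 478^4≡379, 478^8≡252, 478^16≡490, 478^32≡261, 478^64≡606, 478^128≡83
136 = 128 + 8, so 478^136 ≡ 83·252 ≡ 340 (mod 643)
Right side y^r · r^s mod p:
Squares mod 643: 302^1≡302, 302^2≡541, 302^4≡116, 302^8≡596, 302^16≡280, 302^32≡597, 302^64≡187, 302^128≡247, 302^256≡567
503 = 256 + 128 + 64 + 32 + 16 + 4 + 2 + 1, so 302^503 ≡ 567·247·187·597·280·116·541·302 ≡ 94 (mod 643)
Squares mod 643: 503^1≡503, 503^2≡310, 503^4≡293, 503^8≡330, 503^16≡233, 503^32≡277, 503^64≡212, 503^128≡577, 503^256≡498
345 = 256 + 64 + 16 + 8 + 1, so 503^345 ≡ 498·212·233·330·503 ≡ 373 (mod 643)
94·373 = 35062 ≡ 340 (mod 643)
340 ≡ 340 (mod 643), so the signature is genuine.

accept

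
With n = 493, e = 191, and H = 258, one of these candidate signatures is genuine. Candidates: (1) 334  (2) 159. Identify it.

Candidate 1: 334^2 = 111556 ≡ 138; 334^4 ≡ 138^2 = 19044 ≡ 310; 334^8 ≡ 310^2 = 96100 ≡ 458; 334^16 ≡ 458^2 = 209764 ≡ 239; 334^32 ≡ 239^2 = 57121 ≡ 426; 334^64 ≡ 426^2 = 181476 ≡ 52; 334^128 ≡ 52^2 = 2704 ≡ 239; 191 = 128 + 32 + 16 + 8 + 4 + 2 + 1, so 334^191 ≡ 239·426·239·458·310·138·334 ≡ 235 (mod 493)
Candidate 2: 159^2 = 25281 ≡ 138; 159^4 ≡ 138^2 = 19044 ≡ 310; 159^8 ≡ 310^2 = 96100 ≡ 458; 159^16 ≡ 458^2 = 209764 ≡ 239; 159^32 ≡ 239^2 = 57121 ≡ 426; 159^64 ≡ 426^2 = 181476 ≡ 52; 159^128 ≡ 52^2 = 2704 ≡ 239; 191 = 128 + 32 + 16 + 8 + 4 + 2 + 1, so 159^191 ≡ 239·426·239·458·310·138·159 ≡ 258 (mod 493)
  → matches H = 258

2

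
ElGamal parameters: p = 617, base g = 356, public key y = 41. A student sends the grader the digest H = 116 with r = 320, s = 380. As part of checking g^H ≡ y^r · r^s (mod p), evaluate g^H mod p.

167

Squares mod 617: 356^1≡356, 356^2≡251, 356^4≡67, 356^8≡170, 356^16≡518, 356^32≡546, 356^64≡105
116 = 64 + 32 + 16 + 4, so 356^116 ≡ 105·546·518·67 ≡ 167 (mod 617)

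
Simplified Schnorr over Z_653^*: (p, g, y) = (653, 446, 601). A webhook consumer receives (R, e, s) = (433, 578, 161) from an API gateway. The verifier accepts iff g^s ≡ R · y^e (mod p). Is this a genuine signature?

g^s mod p:
Squares mod 653: 446^1≡446, 446^2≡404, 446^4≡619, 446^8≡503, 446^16≡298, 446^32≡649, 446^64≡16, 446^128≡256
161 = 128 + 32 + 1, so 446^161 ≡ 256·649·446 ≡ 396 (mod 653)
R · y^e mod p:
Squares mod 653: 601^1≡601, 601^2≡92, 601^4≡628, 601^8≡625, 601^16≡131, 601^32≡183, 601^64≡186, 601^128≡640, 601^256≡169, 601^512≡482
578 = 512 + 64 + 2, so 601^578 ≡ 482·186·92 ≡ 594 (mod 653)
433·594 = 257202 ≡ 573 (mod 653)
396 ≠ 573; the check fails.

forged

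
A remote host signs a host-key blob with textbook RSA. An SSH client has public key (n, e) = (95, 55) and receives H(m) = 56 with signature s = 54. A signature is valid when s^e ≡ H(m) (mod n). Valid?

s^2 ≡ 54^2 = 2916 ≡ 66
s^4 ≡ 66^2 = 4356 ≡ 81
s^8 ≡ 81^2 = 6561 ≡ 6
s^16 ≡ 6^2 = 36
s^32 ≡ 36^2 = 1296 ≡ 61
55 = 32 + 16 + 4 + 2 + 1, so s^55 ≡ 61·36·81·66·54 ≡ 54 (mod 95)
s^55 mod 95 = 54, but H(m) = 56.

no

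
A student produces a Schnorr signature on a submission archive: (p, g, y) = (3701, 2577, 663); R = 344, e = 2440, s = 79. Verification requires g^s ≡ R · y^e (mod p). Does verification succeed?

g^s mod p:
Squares mod 3701: 2577^1≡2577, 2577^2≡1335, 2577^4≡2044, 2577^8≡3208, 2577^16≡2484, 2577^32≡689, 2577^64≡993
79 = 64 + 8 + 4 + 2 + 1, so 2577^79 ≡ 993·3208·2044·1335·2577 ≡ 2547 (mod 3701)
R · y^e mod p:
Squares mod 3701: 663^1≡663, 663^2≡2851, 663^4≡805, 663^8≡350, 663^16≡367, 663^32≡1453, 663^64≡1639, 663^128≡3096, 663^256≡3327, 663^512≡2939, 663^1024≡3288, 663^2048≡323
2440 = 2048 + 256 + 128 + 8, so 663^2440 ≡ 323·3327·3096·350 ≡ 3003 (mod 3701)
344·3003 = 1033032 ≡ 453 (mod 3701)
2547 ≠ 453; the check fails.

fails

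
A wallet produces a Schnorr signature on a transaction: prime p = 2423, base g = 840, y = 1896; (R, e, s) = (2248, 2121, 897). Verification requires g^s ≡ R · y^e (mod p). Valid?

g^s mod p:
840^2 = 705600 ≡ 507
840^4 ≡ 507^2 = 257049 ≡ 211
840^8 ≡ 211^2 = 44521 ≡ 907
840^16 ≡ 907^2 = 822649 ≡ 1252
840^32 ≡ 1252^2 = 1567504 ≡ 2246
840^64 ≡ 2246^2 = 5044516 ≡ 2253
840^128 ≡ 2253^2 = 5076009 ≡ 2247
840^256 ≡ 2247^2 = 5049009 ≡ 1900
840^512 ≡ 1900^2 = 3610000 ≡ 2153
897 = 512 + 256 + 128 + 1, so 840^897 ≡ 2153·1900·2247·840 ≡ 1641 (mod 2423)
R · y^e mod p:
1896^2 = 3594816 ≡ 1507
1896^4 ≡ 1507^2 = 2271049 ≡ 698
1896^8 ≡ 698^2 = 487204 ≡ 181
1896^16 ≡ 181^2 = 32761 ≡ 1262
1896^32 ≡ 1262^2 = 1592644 ≡ 733
1896^64 ≡ 733^2 = 537289 ≡ 1806
1896^128 ≡ 1806^2 = 3261636 ≡ 278
1896^256 ≡ 278^2 = 77284 ≡ 2171
1896^512 ≡ 2171^2 = 4713241 ≡ 506
1896^1024 ≡ 506^2 = 256036 ≡ 1621
1896^2048 ≡ 1621^2 = 2627641 ≡ 1109
2121 = 2048 + 64 + 8 + 1, so 1896^2121 ≡ 1109·1806·181·1896 ≡ 465 (mod 2423)
2248·465 = 1045320 ≡ 1007 (mod 2423)
1641 ≠ 1007; the check fails.

no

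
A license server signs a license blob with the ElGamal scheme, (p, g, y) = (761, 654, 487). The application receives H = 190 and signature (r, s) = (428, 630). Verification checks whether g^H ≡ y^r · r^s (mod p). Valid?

yes

Left side g^H mod p:
654^190 mod 761 = 1
Right side y^r · r^s mod p:
487^428 mod 761 = 152
428^630 mod 761 = 756
152·756 = 114912 ≡ 1 (mod 761)
1 ≡ 1 (mod 761), so the signature is genuine.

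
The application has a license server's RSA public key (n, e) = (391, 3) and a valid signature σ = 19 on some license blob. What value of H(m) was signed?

Squares mod 391: σ^1≡19, σ^2≡361
3 = 2 + 1, so σ^3 ≡ 361·19 ≡ 212 (mod 391)

212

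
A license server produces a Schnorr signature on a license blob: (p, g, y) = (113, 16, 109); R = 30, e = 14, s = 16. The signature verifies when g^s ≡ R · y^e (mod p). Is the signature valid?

g^s mod p:
16^2 = 256 ≡ 30
16^4 ≡ 30^2 = 900 ≡ 109
16^8 ≡ 109^2 = 11881 ≡ 16
16^16 ≡ 16^2 = 256 ≡ 30
R · y^e mod p:
109^2 = 11881 ≡ 16
109^4 ≡ 16^2 = 256 ≡ 30
109^8 ≡ 30^2 = 900 ≡ 109
14 = 8 + 4 + 2, so 109^14 ≡ 109·30·16 ≡ 1 (mod 113)
30·1 = 30 ≡ 30 (mod 113)
30 ≡ 30 (mod 113); signature holds.

valid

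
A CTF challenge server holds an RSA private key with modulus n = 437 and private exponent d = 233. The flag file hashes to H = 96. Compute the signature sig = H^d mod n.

39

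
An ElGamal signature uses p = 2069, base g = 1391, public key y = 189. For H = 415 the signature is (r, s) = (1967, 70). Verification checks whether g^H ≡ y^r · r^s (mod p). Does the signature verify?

verifies

Left side g^H mod p:
1391^2 = 1934881 ≡ 366
1391^4 ≡ 366^2 = 133956 ≡ 1540
1391^8 ≡ 1540^2 = 2371600 ≡ 526
1391^16 ≡ 526^2 = 276676 ≡ 1499
1391^32 ≡ 1499^2 = 2247001 ≡ 67
1391^64 ≡ 67^2 = 4489 ≡ 351
1391^128 ≡ 351^2 = 123201 ≡ 1130
1391^256 ≡ 1130^2 = 1276900 ≡ 327
415 = 256 + 128 + 16 + 8 + 4 + 2 + 1, so 1391^415 ≡ 327·1130·1499·526·1540·366·1391 ≡ 727 (mod 2069)
Right side y^r · r^s mod p:
189^2 = 35721 ≡ 548
189^4 ≡ 548^2 = 300304 ≡ 299
189^8 ≡ 299^2 = 89401 ≡ 434
189^16 ≡ 434^2 = 188356 ≡ 77
189^32 ≡ 77^2 = 5929 ≡ 1791
189^64 ≡ 1791^2 = 3207681 ≡ 731
189^128 ≡ 731^2 = 534361 ≡ 559
189^256 ≡ 559^2 = 312481 ≡ 62
189^512 ≡ 62^2 = 3844 ≡ 1775
189^1024 ≡ 1775^2 = 3150625 ≡ 1607
1967 = 1024 + 512 + 256 + 128 + 32 + 8 + 4 + 2 + 1, so 189^1967 ≡ 1607·1775·62·559·1791·434·299·548·189 ≡ 868 (mod 2069)
1967^2 = 3869089 ≡ 59
1967^4 ≡ 59^2 = 3481 ≡ 1412
1967^8 ≡ 1412^2 = 1993744 ≡ 1297
1967^16 ≡ 1297^2 = 1682209 ≡ 112
1967^32 ≡ 112^2 = 12544 ≡ 130
1967^64 ≡ 130^2 = 16900 ≡ 348
70 = 64 + 4 + 2, so 1967^70 ≡ 348·1412·59 ≡ 356 (mod 2069)
868·356 = 309008 ≡ 727 (mod 2069)
727 ≡ 727 (mod 2069), so the signature is genuine.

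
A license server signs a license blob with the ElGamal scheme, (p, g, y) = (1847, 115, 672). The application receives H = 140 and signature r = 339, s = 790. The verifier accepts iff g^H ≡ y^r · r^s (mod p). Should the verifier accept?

Left side g^H mod p:
115^2 = 13225 ≡ 296
115^4 ≡ 296^2 = 87616 ≡ 807
115^8 ≡ 807^2 = 651249 ≡ 1105
115^16 ≡ 1105^2 = 1221025 ≡ 158
115^32 ≡ 158^2 = 24964 ≡ 953
115^64 ≡ 953^2 = 908209 ≡ 1332
115^128 ≡ 1332^2 = 1774224 ≡ 1104
140 = 128 + 8 + 4, so 115^140 ≡ 1104·1105·807 ≡ 429 (mod 1847)
Right side y^r · r^s mod p:
672^2 = 451584 ≡ 916
672^4 ≡ 916^2 = 839056 ≡ 518
672^8 ≡ 518^2 = 268324 ≡ 509
672^16 ≡ 509^2 = 259081 ≡ 501
672^32 ≡ 501^2 = 251001 ≡ 1656
672^64 ≡ 1656^2 = 2742336 ≡ 1388
672^128 ≡ 1388^2 = 1926544 ≡ 123
672^256 ≡ 123^2 = 15129 ≡ 353
339 = 256 + 64 + 16 + 2 + 1, so 672^339 ≡ 353·1388·501·916·672 ≡ 672 (mod 1847)
339^2 = 114921 ≡ 407
339^4 ≡ 407^2 = 165649 ≡ 1266
339^8 ≡ 1266^2 = 1602756 ≡ 1407
339^16 ≡ 1407^2 = 1979649 ≡ 1512
339^32 ≡ 1512^2 = 2286144 ≡ 1405
339^64 ≡ 1405^2 = 1974025 ≡ 1429
339^128 ≡ 1429^2 = 2042041 ≡ 1106
339^256 ≡ 1106^2 = 1223236 ≡ 522
339^512 ≡ 522^2 = 272484 ≡ 975
790 = 512 + 256 + 16 + 4 + 2, so 339^790 ≡ 975·522·1512·1266·407 ≡ 718 (mod 1847)
672·718 = 482496 ≡ 429 (mod 1847)
429 ≡ 429 (mod 1847), so the signature is genuine.

accept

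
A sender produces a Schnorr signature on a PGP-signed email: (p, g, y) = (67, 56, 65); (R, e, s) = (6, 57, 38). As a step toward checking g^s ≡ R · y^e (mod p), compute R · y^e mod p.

65^2 = 4225 ≡ 4
65^4 ≡ 4^2 = 16
65^8 ≡ 16^2 = 256 ≡ 55
65^16 ≡ 55^2 = 3025 ≡ 10
65^32 ≡ 10^2 = 100 ≡ 33
57 = 32 + 16 + 8 + 1, so 65^57 ≡ 33·10·55·65 ≡ 14 (mod 67)
R · y^e ≡ 6·14 = 84 ≡ 17 (mod 67)

17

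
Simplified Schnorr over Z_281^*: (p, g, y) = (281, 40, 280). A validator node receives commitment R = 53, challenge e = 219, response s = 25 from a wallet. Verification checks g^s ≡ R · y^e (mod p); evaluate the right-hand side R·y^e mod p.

228

280^2 = 78400 ≡ 1
280^4 ≡ 1^2 = 1
280^8 ≡ 1^2 = 1
280^16 ≡ 1^2 = 1
280^32 ≡ 1^2 = 1
280^64 ≡ 1^2 = 1
280^128 ≡ 1^2 = 1
219 = 128 + 64 + 16 + 8 + 2 + 1, so 280^219 ≡ 1·1·1·1·1·280 ≡ 280 (mod 281)
R · y^e ≡ 53·280 = 14840 ≡ 228 (mod 281)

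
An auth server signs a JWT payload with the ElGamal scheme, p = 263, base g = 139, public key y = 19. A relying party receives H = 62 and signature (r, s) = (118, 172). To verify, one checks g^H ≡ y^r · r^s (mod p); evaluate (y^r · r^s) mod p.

18

19^2 = 361 ≡ 98
19^4 ≡ 98^2 = 9604 ≡ 136
19^8 ≡ 136^2 = 18496 ≡ 86
19^16 ≡ 86^2 = 7396 ≡ 32
19^32 ≡ 32^2 = 1024 ≡ 235
19^64 ≡ 235^2 = 55225 ≡ 258
118 = 64 + 32 + 16 + 4 + 2, so 19^118 ≡ 258·235·32·136·98 ≡ 24 (mod 263)
118^2 = 13924 ≡ 248
118^4 ≡ 248^2 = 61504 ≡ 225
118^8 ≡ 225^2 = 50625 ≡ 129
118^16 ≡ 129^2 = 16641 ≡ 72
118^32 ≡ 72^2 = 5184 ≡ 187
118^64 ≡ 187^2 = 34969 ≡ 253
118^128 ≡ 253^2 = 64009 ≡ 100
172 = 128 + 32 + 8 + 4, so 118^172 ≡ 100·187·129·225 ≡ 198 (mod 263)
y^r · r^s ≡ 24·198 = 4752 ≡ 18 (mod 263)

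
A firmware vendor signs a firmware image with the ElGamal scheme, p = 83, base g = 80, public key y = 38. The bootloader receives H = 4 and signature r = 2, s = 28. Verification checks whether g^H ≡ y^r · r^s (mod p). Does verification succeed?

passes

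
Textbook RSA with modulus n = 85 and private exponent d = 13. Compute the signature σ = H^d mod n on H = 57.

27

Squares mod 85: H^1≡57, H^2≡19, H^4≡21, H^8≡16
13 = 8 + 4 + 1, so H^13 ≡ 16·21·57 ≡ 27 (mod 85)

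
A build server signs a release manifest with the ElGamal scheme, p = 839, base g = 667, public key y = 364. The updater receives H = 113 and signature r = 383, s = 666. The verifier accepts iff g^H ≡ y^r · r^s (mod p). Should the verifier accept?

accept

Left side g^H mod p:
667^2 = 444889 ≡ 219
667^4 ≡ 219^2 = 47961 ≡ 138
667^8 ≡ 138^2 = 19044 ≡ 586
667^16 ≡ 586^2 = 343396 ≡ 245
667^32 ≡ 245^2 = 60025 ≡ 456
667^64 ≡ 456^2 = 207936 ≡ 703
113 = 64 + 32 + 16 + 1, so 667^113 ≡ 703·456·245·667 ≡ 124 (mod 839)
Right side y^r · r^s mod p:
364^2 = 132496 ≡ 773
364^4 ≡ 773^2 = 597529 ≡ 161
364^8 ≡ 161^2 = 25921 ≡ 751
364^16 ≡ 751^2 = 564001 ≡ 193
364^32 ≡ 193^2 = 37249 ≡ 333
364^64 ≡ 333^2 = 110889 ≡ 141
364^128 ≡ 141^2 = 19881 ≡ 584
364^256 ≡ 584^2 = 341056 ≡ 422
383 = 256 + 64 + 32 + 16 + 8 + 4 + 2 + 1, so 364^383 ≡ 422·141·333·193·751·161·773·364 ≡ 465 (mod 839)
383^2 = 146689 ≡ 703
383^4 ≡ 703^2 = 494209 ≡ 38
383^8 ≡ 38^2 = 1444 ≡ 605
383^16 ≡ 605^2 = 366025 ≡ 221
383^32 ≡ 221^2 = 48841 ≡ 179
383^64 ≡ 179^2 = 32041 ≡ 159
383^128 ≡ 159^2 = 25281 ≡ 111
383^256 ≡ 111^2 = 12321 ≡ 575
383^512 ≡ 575^2 = 330625 ≡ 59
666 = 512 + 128 + 16 + 8 + 2, so 383^666 ≡ 59·111·221·605·703 ≡ 224 (mod 839)
465·224 = 104160 ≡ 124 (mod 839)
124 ≡ 124 (mod 839), so the signature is genuine.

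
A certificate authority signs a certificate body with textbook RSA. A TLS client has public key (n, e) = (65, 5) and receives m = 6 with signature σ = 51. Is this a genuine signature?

forged

σ^2 ≡ 51^2 = 2601 ≡ 1
σ^4 ≡ 1^2 = 1
5 = 4 + 1, so σ^5 ≡ 1·51 ≡ 51 (mod 65)
51 ≠ 6, so verification fails.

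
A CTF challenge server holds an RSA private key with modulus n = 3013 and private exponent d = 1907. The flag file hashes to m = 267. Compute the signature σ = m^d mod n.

1627

m^2 ≡ 267^2 = 71289 ≡ 1990
m^4 ≡ 1990^2 = 3960100 ≡ 1018
m^8 ≡ 1018^2 = 1036324 ≡ 2865
m^16 ≡ 2865^2 = 8208225 ≡ 813
m^32 ≡ 813^2 = 660969 ≡ 1122
m^64 ≡ 1122^2 = 1258884 ≡ 2463
m^128 ≡ 2463^2 = 6066369 ≡ 1200
m^256 ≡ 1200^2 = 1440000 ≡ 2799
m^512 ≡ 2799^2 = 7834401 ≡ 601
m^1024 ≡ 601^2 = 361201 ≡ 2654
1907 = 1024 + 512 + 256 + 64 + 32 + 16 + 2 + 1, so m^1907 ≡ 2654·601·2799·2463·1122·813·1990·267 ≡ 1627 (mod 3013)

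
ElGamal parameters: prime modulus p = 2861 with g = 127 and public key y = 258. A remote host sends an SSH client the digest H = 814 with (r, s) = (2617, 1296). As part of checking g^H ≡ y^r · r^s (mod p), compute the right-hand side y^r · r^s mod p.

56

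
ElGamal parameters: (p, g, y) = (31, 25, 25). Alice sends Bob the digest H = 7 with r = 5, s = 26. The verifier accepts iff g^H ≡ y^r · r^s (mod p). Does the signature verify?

Left side g^H mod p:
Squares mod 31: 25^1≡25, 25^2≡5, 25^4≡25
7 = 4 + 2 + 1, so 25^7 ≡ 25·5·25 ≡ 25 (mod 31)
Right side y^r · r^s mod p:
Squares mod 31: 25^1≡25, 25^2≡5, 25^4≡25
5 = 4 + 1, so 25^5 ≡ 25·25 ≡ 5 (mod 31)
Squares mod 31: 5^1≡5, 5^2≡25, 5^4≡5, 5^8≡25, 5^16≡5
26 = 16 + 8 + 2, so 5^26 ≡ 5·25·25 ≡ 25 (mod 31)
5·25 = 125 ≡ 1 (mod 31)
25 ≠ 1, so verification fails.

does not verify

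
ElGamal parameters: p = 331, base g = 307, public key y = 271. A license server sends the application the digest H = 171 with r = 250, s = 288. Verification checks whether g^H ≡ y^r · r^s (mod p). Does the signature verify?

Left side g^H mod p:
Squares mod 331: 307^1≡307, 307^2≡245, 307^4≡114, 307^8≡87, 307^16≡287, 307^32≡281, 307^64≡183, 307^128≡58
171 = 128 + 32 + 8 + 2 + 1, so 307^171 ≡ 58·281·87·245·307 ≡ 205 (mod 331)
Right side y^r · r^s mod p:
Squares mod 331: 271^1≡271, 271^2≡290, 271^4≡26, 271^8≡14, 271^16≡196, 271^32≡20, 271^64≡69, 271^128≡127
250 = 128 + 64 + 32 + 16 + 8 + 2, so 271^250 ≡ 127·69·20·196·14·290 ≡ 169 (mod 331)
Squares mod 331: 250^1≡250, 250^2≡272, 250^4≡171, 250^8≡113, 250^16≡191, 250^32≡71, 250^64≡76, 250^128≡149, 250^256≡24
288 = 256 + 32, so 250^288 ≡ 24·71 ≡ 49 (mod 331)
169·49 = 8281 ≡ 6 (mod 331)
205 ≠ 6, so verification fails.

does not verify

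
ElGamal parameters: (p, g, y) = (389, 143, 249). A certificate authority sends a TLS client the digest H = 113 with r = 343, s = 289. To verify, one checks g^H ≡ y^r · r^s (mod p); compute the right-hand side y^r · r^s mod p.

Squares mod 389: 249^1≡249, 249^2≡150, 249^4≡327, 249^8≡343, 249^16≡171, 249^32≡66, 249^64≡77, 249^128≡94, 249^256≡278
343 = 256 + 64 + 16 + 4 + 2 + 1, so 249^343 ≡ 278·77·171·327·150·249 ≡ 79 (mod 389)
Squares mod 389: 343^1≡343, 343^2≡171, 343^4≡66, 343^8≡77, 343^16≡94, 343^32≡278, 343^64≡262, 343^128≡180, 343^256≡113
289 = 256 + 32 + 1, so 343^289 ≡ 113·278·343 ≡ 91 (mod 389)
y^r · r^s ≡ 79·91 = 7189 ≡ 187 (mod 389)

187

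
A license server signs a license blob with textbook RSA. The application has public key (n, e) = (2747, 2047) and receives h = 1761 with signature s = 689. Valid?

s^2 ≡ 689^2 = 474721 ≡ 2237
s^4 ≡ 2237^2 = 5004169 ≡ 1882
s^8 ≡ 1882^2 = 3541924 ≡ 1041
s^16 ≡ 1041^2 = 1083681 ≡ 1363
s^32 ≡ 1363^2 = 1857769 ≡ 797
s^64 ≡ 797^2 = 635209 ≡ 652
s^128 ≡ 652^2 = 425104 ≡ 2066
s^256 ≡ 2066^2 = 4268356 ≡ 2265
s^512 ≡ 2265^2 = 5130225 ≡ 1576
s^1024 ≡ 1576^2 = 2483776 ≡ 488
2047 = 1024 + 512 + 256 + 128 + 64 + 32 + 16 + 8 + 4 + 2 + 1, so s^2047 ≡ 488·1576·2265·2066·652·797·1363·1041·1882·2237·689 ≡ 1761 (mod 2747)
s^2047 mod 2747 = 1761 matches h.

yes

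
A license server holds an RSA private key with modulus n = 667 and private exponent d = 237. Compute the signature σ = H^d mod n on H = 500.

Squares mod 667: H^1≡500, H^2≡542, H^4≡284, H^8≡616, H^16≡600, H^32≡487, H^64≡384, H^128≡49
237 = 128 + 64 + 32 + 8 + 4 + 1, so H^237 ≡ 49·384·487·616·284·500 ≡ 402 (mod 667)

402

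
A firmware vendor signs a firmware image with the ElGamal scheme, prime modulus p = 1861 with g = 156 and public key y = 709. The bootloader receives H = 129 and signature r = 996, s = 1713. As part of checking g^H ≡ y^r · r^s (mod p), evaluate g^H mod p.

156^2 = 24336 ≡ 143
156^4 ≡ 143^2 = 20449 ≡ 1839
156^8 ≡ 1839^2 = 3381921 ≡ 484
156^16 ≡ 484^2 = 234256 ≡ 1631
156^32 ≡ 1631^2 = 2660161 ≡ 792
156^64 ≡ 792^2 = 627264 ≡ 107
156^128 ≡ 107^2 = 11449 ≡ 283
129 = 128 + 1, so 156^129 ≡ 283·156 ≡ 1345 (mod 1861)

1345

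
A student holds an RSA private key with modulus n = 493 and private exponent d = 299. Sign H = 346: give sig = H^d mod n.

Squares mod 493: H^1≡346, H^2≡410, H^4≡480, H^8≡169, H^16≡460, H^32≡103, H^64≡256, H^128≡460, H^256≡103
299 = 256 + 32 + 8 + 2 + 1, so H^299 ≡ 103·103·169·410·346 ≡ 90 (mod 493)

90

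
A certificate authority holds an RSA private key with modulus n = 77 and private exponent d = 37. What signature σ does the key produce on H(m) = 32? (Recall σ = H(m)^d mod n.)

(H(m))^2 ≡ 32^2 = 1024 ≡ 23
(H(m))^4 ≡ 23^2 = 529 ≡ 67
(H(m))^8 ≡ 67^2 = 4489 ≡ 23
(H(m))^16 ≡ 23^2 = 529 ≡ 67
(H(m))^32 ≡ 67^2 = 4489 ≡ 23
37 = 32 + 4 + 1, so (H(m))^37 ≡ 23·67·32 ≡ 32 (mod 77)

32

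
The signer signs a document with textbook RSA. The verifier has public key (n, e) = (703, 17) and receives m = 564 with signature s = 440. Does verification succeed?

Squares mod 703: s^1≡440, s^2≡275, s^4≡404, s^8≡120, s^16≡340
17 = 16 + 1, so s^17 ≡ 340·440 ≡ 564 (mod 703)
s^17 mod 703 = 564 matches m.

passes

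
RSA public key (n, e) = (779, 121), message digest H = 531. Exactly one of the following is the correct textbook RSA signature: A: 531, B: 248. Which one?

Candidate A: Squares mod 779: 531^1≡531, 531^2≡742, 531^4≡590, 531^8≡666, 531^16≡305, 531^32≡324, 531^64≡590; 121 = 64 + 32 + 16 + 8 + 1, so 531^121 ≡ 590·324·305·666·531 ≡ 531 (mod 779)
  → matches H = 531
Candidate B: Squares mod 779: 248^1≡248, 248^2≡742, 248^4≡590, 248^8≡666, 248^16≡305, 248^32≡324, 248^64≡590; 121 = 64 + 32 + 16 + 8 + 1, so 248^121 ≡ 590·324·305·666·248 ≡ 248 (mod 779)

A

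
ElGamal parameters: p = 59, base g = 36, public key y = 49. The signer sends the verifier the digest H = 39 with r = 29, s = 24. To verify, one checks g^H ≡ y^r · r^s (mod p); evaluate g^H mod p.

Squares mod 59: 36^1≡36, 36^2≡57, 36^4≡4, 36^8≡16, 36^16≡20, 36^32≡46
39 = 32 + 4 + 2 + 1, so 36^39 ≡ 46·4·57·36 ≡ 27 (mod 59)

27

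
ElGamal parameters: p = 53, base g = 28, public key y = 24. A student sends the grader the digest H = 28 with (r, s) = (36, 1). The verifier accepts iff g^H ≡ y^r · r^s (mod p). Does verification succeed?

fails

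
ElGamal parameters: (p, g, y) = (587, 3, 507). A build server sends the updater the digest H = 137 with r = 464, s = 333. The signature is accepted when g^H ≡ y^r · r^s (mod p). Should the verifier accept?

reject

Left side g^H mod p:
3^2 = 9
3^4 ≡ 9^2 = 81
3^8 ≡ 81^2 = 6561 ≡ 104
3^16 ≡ 104^2 = 10816 ≡ 250
3^32 ≡ 250^2 = 62500 ≡ 278
3^64 ≡ 278^2 = 77284 ≡ 387
3^128 ≡ 387^2 = 149769 ≡ 84
137 = 128 + 8 + 1, so 3^137 ≡ 84·104·3 ≡ 380 (mod 587)
Right side y^r · r^s mod p:
507^2 = 257049 ≡ 530
507^4 ≡ 530^2 = 280900 ≡ 314
507^8 ≡ 314^2 = 98596 ≡ 567
507^16 ≡ 567^2 = 321489 ≡ 400
507^32 ≡ 400^2 = 160000 ≡ 336
507^64 ≡ 336^2 = 112896 ≡ 192
507^128 ≡ 192^2 = 36864 ≡ 470
507^256 ≡ 470^2 = 220900 ≡ 188
464 = 256 + 128 + 64 + 16, so 507^464 ≡ 188·470·192·400 ≡ 454 (mod 587)
464^2 = 215296 ≡ 454
464^4 ≡ 454^2 = 206116 ≡ 79
464^8 ≡ 79^2 = 6241 ≡ 371
464^16 ≡ 371^2 = 137641 ≡ 283
464^32 ≡ 283^2 = 80089 ≡ 257
464^64 ≡ 257^2 = 66049 ≡ 305
464^128 ≡ 305^2 = 93025 ≡ 279
464^256 ≡ 279^2 = 77841 ≡ 357
333 = 256 + 64 + 8 + 4 + 1, so 464^333 ≡ 357·305·371·79·464 ≡ 253 (mod 587)
454·253 = 114862 ≡ 397 (mod 587)
380 ≠ 397, so verification fails.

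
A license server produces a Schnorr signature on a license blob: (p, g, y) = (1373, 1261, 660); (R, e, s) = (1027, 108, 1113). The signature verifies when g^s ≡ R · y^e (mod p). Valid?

no

g^s mod p:
Squares mod 1373: 1261^1≡1261, 1261^2≡187, 1261^4≡644, 1261^8≡90, 1261^16≡1235, 1261^32≡1195, 1261^64≡105, 1261^128≡41, 1261^256≡308, 1261^512≡127, 1261^1024≡1026
1113 = 1024 + 64 + 16 + 8 + 1, so 1261^1113 ≡ 1026·105·1235·90·1261 ≡ 652 (mod 1373)
R · y^e mod p:
Squares mod 1373: 660^1≡660, 660^2≡359, 660^4≡1192, 660^8≡1182, 660^16≡783, 660^32≡731, 660^64≡264
108 = 64 + 32 + 8 + 4, so 660^108 ≡ 264·731·1182·1192 ≡ 1216 (mod 1373)
1027·1216 = 1248832 ≡ 775 (mod 1373)
652 ≠ 775; the check fails.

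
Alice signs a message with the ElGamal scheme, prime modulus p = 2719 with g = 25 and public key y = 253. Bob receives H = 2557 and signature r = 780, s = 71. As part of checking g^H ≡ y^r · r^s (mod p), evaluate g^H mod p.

784

25^2 = 625
25^4 ≡ 625^2 = 390625 ≡ 1808
25^8 ≡ 1808^2 = 3268864 ≡ 626
25^16 ≡ 626^2 = 391876 ≡ 340
25^32 ≡ 340^2 = 115600 ≡ 1402
25^64 ≡ 1402^2 = 1965604 ≡ 2486
25^128 ≡ 2486^2 = 6180196 ≡ 2628
25^256 ≡ 2628^2 = 6906384 ≡ 124
25^512 ≡ 124^2 = 15376 ≡ 1781
25^1024 ≡ 1781^2 = 3171961 ≡ 1607
25^2048 ≡ 1607^2 = 2582449 ≡ 2118
2557 = 2048 + 256 + 128 + 64 + 32 + 16 + 8 + 4 + 1, so 25^2557 ≡ 2118·124·2628·2486·1402·340·626·1808·25 ≡ 784 (mod 2719)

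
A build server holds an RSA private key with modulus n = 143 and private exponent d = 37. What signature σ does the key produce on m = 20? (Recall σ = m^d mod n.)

m^2 ≡ 20^2 = 400 ≡ 114
m^4 ≡ 114^2 = 12996 ≡ 126
m^8 ≡ 126^2 = 15876 ≡ 3
m^16 ≡ 3^2 = 9
m^32 ≡ 9^2 = 81
37 = 32 + 4 + 1, so m^37 ≡ 81·126·20 ≡ 59 (mod 143)

59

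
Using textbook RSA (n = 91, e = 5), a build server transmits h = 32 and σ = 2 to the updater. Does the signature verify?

σ^2 ≡ 2^2 = 4
σ^4 ≡ 4^2 = 16
5 = 4 + 1, so σ^5 ≡ 16·2 ≡ 32 (mod 91)
Since 32 equals the digest 32, verification succeeds.

verifies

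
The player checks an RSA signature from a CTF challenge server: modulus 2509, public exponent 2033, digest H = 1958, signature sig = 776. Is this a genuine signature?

forged

sig^2 ≡ 776^2 = 602176 ≡ 16
sig^4 ≡ 16^2 = 256
sig^8 ≡ 256^2 = 65536 ≡ 302
sig^16 ≡ 302^2 = 91204 ≡ 880
sig^32 ≡ 880^2 = 774400 ≡ 1628
sig^64 ≡ 1628^2 = 2650384 ≡ 880
sig^128 ≡ 880^2 = 774400 ≡ 1628
sig^256 ≡ 1628^2 = 2650384 ≡ 880
sig^512 ≡ 880^2 = 774400 ≡ 1628
sig^1024 ≡ 1628^2 = 2650384 ≡ 880
2033 = 1024 + 512 + 256 + 128 + 64 + 32 + 16 + 1, so sig^2033 ≡ 880·1628·880·1628·880·1628·880·776 ≡ 432 (mod 2509)
The recovered value 432 does not match the digest 1958.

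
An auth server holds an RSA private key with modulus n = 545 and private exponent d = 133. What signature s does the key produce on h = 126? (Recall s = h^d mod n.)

111

h^133 mod 545 = 111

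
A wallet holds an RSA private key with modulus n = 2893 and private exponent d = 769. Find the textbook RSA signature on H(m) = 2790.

(H(m))^769 mod 2893 = 2483

2483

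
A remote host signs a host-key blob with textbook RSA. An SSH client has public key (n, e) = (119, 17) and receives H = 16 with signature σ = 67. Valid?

yes

σ^2 ≡ 67^2 = 4489 ≡ 86
σ^4 ≡ 86^2 = 7396 ≡ 18
σ^8 ≡ 18^2 = 324 ≡ 86
σ^16 ≡ 86^2 = 7396 ≡ 18
17 = 16 + 1, so σ^17 ≡ 18·67 ≡ 16 (mod 119)
16 = H, so the signature checks out.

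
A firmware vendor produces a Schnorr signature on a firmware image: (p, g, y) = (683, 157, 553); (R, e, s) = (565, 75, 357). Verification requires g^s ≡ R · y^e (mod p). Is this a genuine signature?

g^s mod p:
157^2 = 24649 ≡ 61
157^4 ≡ 61^2 = 3721 ≡ 306
157^8 ≡ 306^2 = 93636 ≡ 65
157^16 ≡ 65^2 = 4225 ≡ 127
157^32 ≡ 127^2 = 16129 ≡ 420
157^64 ≡ 420^2 = 176400 ≡ 186
157^128 ≡ 186^2 = 34596 ≡ 446
157^256 ≡ 446^2 = 198916 ≡ 163
357 = 256 + 64 + 32 + 4 + 1, so 157^357 ≡ 163·186·420·306·157 ≡ 556 (mod 683)
R · y^e mod p:
553^2 = 305809 ≡ 508
553^4 ≡ 508^2 = 258064 ≡ 573
553^8 ≡ 573^2 = 328329 ≡ 489
553^16 ≡ 489^2 = 239121 ≡ 71
553^32 ≡ 71^2 = 5041 ≡ 260
553^64 ≡ 260^2 = 67600 ≡ 666
75 = 64 + 8 + 2 + 1, so 553^75 ≡ 666·489·508·553 ≡ 584 (mod 683)
565·584 = 329960 ≡ 71 (mod 683)
556 ≠ 71; the check fails.

forged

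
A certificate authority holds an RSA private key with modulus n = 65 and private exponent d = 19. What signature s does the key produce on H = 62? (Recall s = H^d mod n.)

H^2 ≡ 62^2 = 3844 ≡ 9
H^4 ≡ 9^2 = 81 ≡ 16
H^8 ≡ 16^2 = 256 ≡ 61
H^16 ≡ 61^2 = 3721 ≡ 16
19 = 16 + 2 + 1, so H^19 ≡ 16·9·62 ≡ 23 (mod 65)

23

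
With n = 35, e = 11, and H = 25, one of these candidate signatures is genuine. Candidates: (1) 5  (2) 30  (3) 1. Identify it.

Candidate 1: Squares mod 35: 5^1≡5, 5^2≡25, 5^4≡30, 5^8≡25; 11 = 8 + 2 + 1, so 5^11 ≡ 25·25·5 ≡ 10 (mod 35)
Candidate 2: Squares mod 35: 30^1≡30, 30^2≡25, 30^4≡30, 30^8≡25; 11 = 8 + 2 + 1, so 30^11 ≡ 25·25·30 ≡ 25 (mod 35)
  → matches H = 25
Candidate 3: Squares mod 35: 1^1≡1, 1^2≡1, 1^4≡1, 1^8≡1; 11 = 8 + 2 + 1, so 1^11 ≡ 1·1·1 ≡ 1 (mod 35)

2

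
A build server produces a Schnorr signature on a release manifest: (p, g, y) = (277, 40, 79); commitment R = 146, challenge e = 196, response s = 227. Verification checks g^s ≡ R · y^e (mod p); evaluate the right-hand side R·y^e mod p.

222

Squares mod 277: 79^1≡79, 79^2≡147, 79^4≡3, 79^8≡9, 79^16≡81, 79^32≡190, 79^64≡90, 79^128≡67
196 = 128 + 64 + 4, so 79^196 ≡ 67·90·3 ≡ 85 (mod 277)
R · y^e ≡ 146·85 = 12410 ≡ 222 (mod 277)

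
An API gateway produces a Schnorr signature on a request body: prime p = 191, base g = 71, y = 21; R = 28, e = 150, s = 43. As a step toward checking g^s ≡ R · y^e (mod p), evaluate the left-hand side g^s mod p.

110

71^2 = 5041 ≡ 75
71^4 ≡ 75^2 = 5625 ≡ 86
71^8 ≡ 86^2 = 7396 ≡ 138
71^16 ≡ 138^2 = 19044 ≡ 135
71^32 ≡ 135^2 = 18225 ≡ 80
43 = 32 + 8 + 2 + 1, so 71^43 ≡ 80·138·75·71 ≡ 110 (mod 191)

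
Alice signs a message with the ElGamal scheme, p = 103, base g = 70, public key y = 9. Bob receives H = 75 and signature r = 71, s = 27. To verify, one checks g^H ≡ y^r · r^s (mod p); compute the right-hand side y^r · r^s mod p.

22

9^71 mod 103 = 8
71^27 mod 103 = 80
y^r · r^s ≡ 8·80 = 640 ≡ 22 (mod 103)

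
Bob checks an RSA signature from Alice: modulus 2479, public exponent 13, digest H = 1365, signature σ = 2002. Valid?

no

σ^13 mod 2479 = 1002
The recovered value 1002 does not match the digest 1365.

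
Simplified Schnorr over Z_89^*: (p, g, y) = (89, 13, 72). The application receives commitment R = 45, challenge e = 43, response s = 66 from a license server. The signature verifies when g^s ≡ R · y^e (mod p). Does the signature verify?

g^s mod p:
13^2 = 169 ≡ 80
13^4 ≡ 80^2 = 6400 ≡ 81
13^8 ≡ 81^2 = 6561 ≡ 64
13^16 ≡ 64^2 = 4096 ≡ 2
13^32 ≡ 2^2 = 4
13^64 ≡ 4^2 = 16
66 = 64 + 2, so 13^66 ≡ 16·80 ≡ 34 (mod 89)
R · y^e mod p:
72^2 = 5184 ≡ 22
72^4 ≡ 22^2 = 484 ≡ 39
72^8 ≡ 39^2 = 1521 ≡ 8
72^16 ≡ 8^2 = 64
72^32 ≡ 64^2 = 4096 ≡ 2
43 = 32 + 8 + 2 + 1, so 72^43 ≡ 2·8·22·72 ≡ 68 (mod 89)
45·68 = 3060 ≡ 34 (mod 89)
34 ≡ 34 (mod 89); signature holds.

verifies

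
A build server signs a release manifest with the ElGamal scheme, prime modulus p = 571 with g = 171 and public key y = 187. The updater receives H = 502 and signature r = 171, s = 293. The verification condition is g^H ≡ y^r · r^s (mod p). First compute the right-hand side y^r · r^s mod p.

556

187^2 = 34969 ≡ 138
187^4 ≡ 138^2 = 19044 ≡ 201
187^8 ≡ 201^2 = 40401 ≡ 431
187^16 ≡ 431^2 = 185761 ≡ 186
187^32 ≡ 186^2 = 34596 ≡ 336
187^64 ≡ 336^2 = 112896 ≡ 409
187^128 ≡ 409^2 = 167281 ≡ 549
171 = 128 + 32 + 8 + 2 + 1, so 187^171 ≡ 549·336·431·138·187 ≡ 184 (mod 571)
171^2 = 29241 ≡ 120
171^4 ≡ 120^2 = 14400 ≡ 125
171^8 ≡ 125^2 = 15625 ≡ 208
171^16 ≡ 208^2 = 43264 ≡ 439
171^32 ≡ 439^2 = 192721 ≡ 294
171^64 ≡ 294^2 = 86436 ≡ 215
171^128 ≡ 215^2 = 46225 ≡ 545
171^256 ≡ 545^2 = 297025 ≡ 105
293 = 256 + 32 + 4 + 1, so 171^293 ≡ 105·294·125·171 ≡ 363 (mod 571)
y^r · r^s ≡ 184·363 = 66792 ≡ 556 (mod 571)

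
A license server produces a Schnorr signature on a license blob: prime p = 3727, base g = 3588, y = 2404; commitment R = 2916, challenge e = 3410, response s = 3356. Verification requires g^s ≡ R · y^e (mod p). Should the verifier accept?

g^s mod p:
3588^2 = 12873744 ≡ 686
3588^4 ≡ 686^2 = 470596 ≡ 994
3588^8 ≡ 994^2 = 988036 ≡ 381
3588^16 ≡ 381^2 = 145161 ≡ 3535
3588^32 ≡ 3535^2 = 12496225 ≡ 3321
3588^64 ≡ 3321^2 = 11029041 ≡ 848
3588^128 ≡ 848^2 = 719104 ≡ 3520
3588^256 ≡ 3520^2 = 12390400 ≡ 1852
3588^512 ≡ 1852^2 = 3429904 ≡ 1064
3588^1024 ≡ 1064^2 = 1132096 ≡ 2815
3588^2048 ≡ 2815^2 = 7924225 ≡ 623
3356 = 2048 + 1024 + 256 + 16 + 8 + 4, so 3588^3356 ≡ 623·2815·1852·3535·381·994 ≡ 1910 (mod 3727)
R · y^e mod p:
2404^2 = 5779216 ≡ 2366
2404^4 ≡ 2366^2 = 5597956 ≡ 2
2404^8 ≡ 2^2 = 4
2404^16 ≡ 4^2 = 16
2404^32 ≡ 16^2 = 256
2404^64 ≡ 256^2 = 65536 ≡ 2177
2404^128 ≡ 2177^2 = 4739329 ≡ 2312
2404^256 ≡ 2312^2 = 5345344 ≡ 826
2404^512 ≡ 826^2 = 682276 ≡ 235
2404^1024 ≡ 235^2 = 55225 ≡ 3047
2404^2048 ≡ 3047^2 = 9284209 ≡ 252
3410 = 2048 + 1024 + 256 + 64 + 16 + 2, so 2404^3410 ≡ 252·3047·826·2177·16·2366 ≡ 2172 (mod 3727)
2916·2172 = 6333552 ≡ 1379 (mod 3727)
1910 ≠ 1379; the check fails.

reject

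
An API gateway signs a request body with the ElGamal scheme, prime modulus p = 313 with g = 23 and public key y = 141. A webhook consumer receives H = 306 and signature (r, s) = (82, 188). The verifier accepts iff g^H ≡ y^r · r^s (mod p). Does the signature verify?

Left side g^H mod p:
23^2 = 529 ≡ 216
23^4 ≡ 216^2 = 46656 ≡ 19
23^8 ≡ 19^2 = 361 ≡ 48
23^16 ≡ 48^2 = 2304 ≡ 113
23^32 ≡ 113^2 = 12769 ≡ 249
23^64 ≡ 249^2 = 62001 ≡ 27
23^128 ≡ 27^2 = 729 ≡ 103
23^256 ≡ 103^2 = 10609 ≡ 280
306 = 256 + 32 + 16 + 2, so 23^306 ≡ 280·249·113·216 ≡ 161 (mod 313)
Right side y^r · r^s mod p:
141^2 = 19881 ≡ 162
141^4 ≡ 162^2 = 26244 ≡ 265
141^8 ≡ 265^2 = 70225 ≡ 113
141^16 ≡ 113^2 = 12769 ≡ 249
141^32 ≡ 249^2 = 62001 ≡ 27
141^64 ≡ 27^2 = 729 ≡ 103
82 = 64 + 16 + 2, so 141^82 ≡ 103·249·162 ≡ 52 (mod 313)
82^2 = 6724 ≡ 151
82^4 ≡ 151^2 = 22801 ≡ 265
82^8 ≡ 265^2 = 70225 ≡ 113
82^16 ≡ 113^2 = 12769 ≡ 249
82^32 ≡ 249^2 = 62001 ≡ 27
82^64 ≡ 27^2 = 729 ≡ 103
82^128 ≡ 103^2 = 10609 ≡ 280
188 = 128 + 32 + 16 + 8 + 4, so 82^188 ≡ 280·27·249·113·265 ≡ 286 (mod 313)
52·286 = 14872 ≡ 161 (mod 313)
161 ≡ 161 (mod 313), so the signature is genuine.

verifies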